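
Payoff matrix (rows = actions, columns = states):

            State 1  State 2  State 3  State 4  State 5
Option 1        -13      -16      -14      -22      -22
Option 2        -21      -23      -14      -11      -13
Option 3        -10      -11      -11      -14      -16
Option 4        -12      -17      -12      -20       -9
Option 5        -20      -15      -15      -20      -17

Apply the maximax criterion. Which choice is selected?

Option 4

Row maxima: Option 1=-13, Option 2=-11, Option 3=-10, Option 4=-9, Option 5=-15
Best best-case = -9 → Option 4.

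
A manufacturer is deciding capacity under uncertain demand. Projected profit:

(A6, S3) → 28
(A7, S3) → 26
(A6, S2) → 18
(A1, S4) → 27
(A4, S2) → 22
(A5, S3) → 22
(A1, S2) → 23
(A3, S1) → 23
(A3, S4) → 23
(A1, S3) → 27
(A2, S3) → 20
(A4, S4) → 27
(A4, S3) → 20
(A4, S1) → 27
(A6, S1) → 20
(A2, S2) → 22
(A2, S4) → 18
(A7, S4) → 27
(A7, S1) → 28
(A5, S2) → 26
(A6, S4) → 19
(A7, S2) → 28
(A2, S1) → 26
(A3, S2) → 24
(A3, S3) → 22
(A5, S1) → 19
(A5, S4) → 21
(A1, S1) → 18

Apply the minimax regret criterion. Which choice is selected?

A7

Column bests: S1=28, S2=28, S3=28, S4=27.
A1 regrets: 10, 5, 1, 0 → max 10
A2 regrets: 2, 6, 8, 9 → max 9
A3 regrets: 5, 4, 6, 4 → max 6
A4 regrets: 1, 6, 8, 0 → max 8
A5 regrets: 9, 2, 6, 6 → max 9
A6 regrets: 8, 10, 0, 8 → max 10
A7 regrets: 0, 0, 2, 0 → max 2
Smallest max regret = 2 → A7.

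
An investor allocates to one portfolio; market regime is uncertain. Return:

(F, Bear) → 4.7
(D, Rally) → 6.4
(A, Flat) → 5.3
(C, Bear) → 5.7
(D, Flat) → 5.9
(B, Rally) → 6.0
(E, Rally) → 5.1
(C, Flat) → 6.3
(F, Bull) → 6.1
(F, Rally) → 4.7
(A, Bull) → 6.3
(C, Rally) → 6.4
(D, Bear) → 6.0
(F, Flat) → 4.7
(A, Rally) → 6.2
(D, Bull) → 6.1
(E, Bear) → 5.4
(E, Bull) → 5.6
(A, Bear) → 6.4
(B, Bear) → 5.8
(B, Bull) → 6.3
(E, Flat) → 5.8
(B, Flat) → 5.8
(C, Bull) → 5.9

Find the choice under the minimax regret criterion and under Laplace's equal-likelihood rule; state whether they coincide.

Column bests: Bear=6.4, Flat=6.3, Bull=6.3, Rally=6.4.
A regrets: 0.0, 1.0, 0.0, 0.2 → max 1.0
B regrets: 0.6, 0.5, 0.0, 0.4 → max 0.6
C regrets: 0.7, 0.0, 0.4, 0.0 → max 0.7
D regrets: 0.4, 0.4, 0.2, 0.0 → max 0.4
E regrets: 1.0, 0.5, 0.7, 1.3 → max 1.3
F regrets: 1.7, 1.6, 0.2, 1.7 → max 1.7
Smallest max regret = 0.4 → D.
Row averages: A=6.05, B=5.975, C=6.075, D=6.1, E=5.475, F=5.05
Highest average = 6.1 → D.

minimax regret → D; laplace → D (agree)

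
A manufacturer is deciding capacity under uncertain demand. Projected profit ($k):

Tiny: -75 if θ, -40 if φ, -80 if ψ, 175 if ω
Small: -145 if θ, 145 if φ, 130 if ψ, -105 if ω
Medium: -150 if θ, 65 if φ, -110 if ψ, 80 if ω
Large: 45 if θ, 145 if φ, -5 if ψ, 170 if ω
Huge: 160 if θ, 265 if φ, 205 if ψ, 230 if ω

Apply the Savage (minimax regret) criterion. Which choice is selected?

Huge

Column bests: θ=160, φ=265, ψ=205, ω=230.
Tiny regrets: 235, 305, 285, 55 → max 305
Small regrets: 305, 120, 75, 335 → max 335
Medium regrets: 310, 200, 315, 150 → max 315
Large regrets: 115, 120, 210, 60 → max 210
Huge regrets: 0, 0, 0, 0 → max 0
Smallest max regret = 0 → Huge.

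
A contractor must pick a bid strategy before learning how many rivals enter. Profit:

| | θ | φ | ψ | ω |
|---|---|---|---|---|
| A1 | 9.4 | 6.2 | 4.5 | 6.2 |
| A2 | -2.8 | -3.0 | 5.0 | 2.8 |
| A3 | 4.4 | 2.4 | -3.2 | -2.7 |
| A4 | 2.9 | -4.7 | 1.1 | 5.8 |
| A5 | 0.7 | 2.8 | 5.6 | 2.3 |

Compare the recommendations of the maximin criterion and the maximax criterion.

Row minima: A1=4.5, A2=-3.0, A3=-3.2, A4=-4.7, A5=0.7
Best worst-case = 4.5 → A1.
Row maxima: A1=9.4, A2=5.0, A3=4.4, A4=5.8, A5=5.6
Best best-case = 9.4 → A1.

maximin → A1; maximax → A1 (agree)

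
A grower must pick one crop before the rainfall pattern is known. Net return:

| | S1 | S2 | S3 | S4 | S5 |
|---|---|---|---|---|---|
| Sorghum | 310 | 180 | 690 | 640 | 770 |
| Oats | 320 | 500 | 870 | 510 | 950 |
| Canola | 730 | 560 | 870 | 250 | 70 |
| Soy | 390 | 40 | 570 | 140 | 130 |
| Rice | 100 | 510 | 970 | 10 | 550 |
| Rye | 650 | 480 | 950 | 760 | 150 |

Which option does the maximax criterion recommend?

Rice

Row maxima: Sorghum=770, Oats=950, Canola=870, Soy=570, Rice=970, Rye=950
Best best-case = 970 → Rice.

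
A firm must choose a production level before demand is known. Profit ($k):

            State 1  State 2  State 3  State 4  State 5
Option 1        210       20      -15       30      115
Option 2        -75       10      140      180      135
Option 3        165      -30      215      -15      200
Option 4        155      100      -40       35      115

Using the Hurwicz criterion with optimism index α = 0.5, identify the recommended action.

Option 1

Option 1: 0.5·210 + 0.5·(-15) = 97.5
Option 2: 0.5·180 + 0.5·(-75) = 52.5
Option 3: 0.5·215 + 0.5·(-30) = 92.5
Option 4: 0.5·155 + 0.5·(-40) = 57.5
Highest Hurwicz score = 97.5 → Option 1.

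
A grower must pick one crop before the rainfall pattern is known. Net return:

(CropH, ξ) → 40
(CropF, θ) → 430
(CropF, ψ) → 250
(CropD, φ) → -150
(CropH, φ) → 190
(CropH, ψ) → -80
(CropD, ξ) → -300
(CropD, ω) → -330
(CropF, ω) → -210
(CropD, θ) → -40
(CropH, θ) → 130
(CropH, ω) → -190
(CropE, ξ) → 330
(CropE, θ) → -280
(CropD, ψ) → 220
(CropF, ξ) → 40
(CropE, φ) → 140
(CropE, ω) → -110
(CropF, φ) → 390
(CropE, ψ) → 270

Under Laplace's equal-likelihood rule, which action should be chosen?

CropF

Row averages: CropF=180, CropD=-120, CropE=70, CropH=18
Highest average = 180 → CropF.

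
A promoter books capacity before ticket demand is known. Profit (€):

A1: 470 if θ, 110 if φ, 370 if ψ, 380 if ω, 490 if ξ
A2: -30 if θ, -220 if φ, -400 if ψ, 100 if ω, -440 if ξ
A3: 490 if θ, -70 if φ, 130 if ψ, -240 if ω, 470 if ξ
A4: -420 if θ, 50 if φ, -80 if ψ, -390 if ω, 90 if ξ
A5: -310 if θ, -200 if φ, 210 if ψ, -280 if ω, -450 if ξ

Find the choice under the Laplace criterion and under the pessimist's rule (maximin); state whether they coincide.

laplace → A1; maximin → A1 (agree)

Row averages: A1=364, A2=-198, A3=156, A4=-150, A5=-206
Highest average = 364 → A1.
Row minima: A1=110, A2=-440, A3=-240, A4=-420, A5=-450
Best worst-case = 110 → A1.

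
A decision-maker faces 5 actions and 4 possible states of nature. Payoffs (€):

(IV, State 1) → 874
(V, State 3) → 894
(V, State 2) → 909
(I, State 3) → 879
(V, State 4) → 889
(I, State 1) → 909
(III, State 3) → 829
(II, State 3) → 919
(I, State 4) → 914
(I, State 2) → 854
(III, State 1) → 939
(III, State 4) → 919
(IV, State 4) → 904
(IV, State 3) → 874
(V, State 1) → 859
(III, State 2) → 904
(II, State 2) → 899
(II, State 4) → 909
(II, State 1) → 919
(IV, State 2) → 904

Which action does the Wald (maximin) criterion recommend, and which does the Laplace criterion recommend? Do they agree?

maximin → II; laplace → II (agree)

Row minima: I=854, II=899, III=829, IV=874, V=859
Best worst-case = 899 → II.
Row averages: I=889, II=911.5, III=897.75, IV=889, V=887.75
Highest average = 911.5 → II.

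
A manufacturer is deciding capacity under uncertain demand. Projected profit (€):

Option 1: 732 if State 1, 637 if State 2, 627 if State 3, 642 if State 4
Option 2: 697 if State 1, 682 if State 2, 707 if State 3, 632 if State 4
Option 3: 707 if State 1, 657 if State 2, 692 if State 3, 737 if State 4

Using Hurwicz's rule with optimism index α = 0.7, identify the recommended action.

Option 3

Option 1: 0.7·732 + 0.3·627 = 700.5
Option 2: 0.7·707 + 0.3·632 = 684.5
Option 3: 0.7·737 + 0.3·657 = 713
Highest Hurwicz score = 713 → Option 3.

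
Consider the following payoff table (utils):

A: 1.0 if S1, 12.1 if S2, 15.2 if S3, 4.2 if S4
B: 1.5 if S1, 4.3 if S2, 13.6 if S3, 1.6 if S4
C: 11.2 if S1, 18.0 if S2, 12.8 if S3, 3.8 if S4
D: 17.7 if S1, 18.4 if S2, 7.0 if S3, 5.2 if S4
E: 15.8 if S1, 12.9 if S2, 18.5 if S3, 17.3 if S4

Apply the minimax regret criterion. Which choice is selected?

E

Column bests: S1=17.7, S2=18.4, S3=18.5, S4=17.3.
A regrets: 16.7, 6.3, 3.3, 13.1 → max 16.7
B regrets: 16.2, 14.1, 4.9, 15.7 → max 16.2
C regrets: 6.5, 0.4, 5.7, 13.5 → max 13.5
D regrets: 0.0, 0.0, 11.5, 12.1 → max 12.1
E regrets: 1.9, 5.5, 0.0, 0.0 → max 5.5
Smallest max regret = 5.5 → E.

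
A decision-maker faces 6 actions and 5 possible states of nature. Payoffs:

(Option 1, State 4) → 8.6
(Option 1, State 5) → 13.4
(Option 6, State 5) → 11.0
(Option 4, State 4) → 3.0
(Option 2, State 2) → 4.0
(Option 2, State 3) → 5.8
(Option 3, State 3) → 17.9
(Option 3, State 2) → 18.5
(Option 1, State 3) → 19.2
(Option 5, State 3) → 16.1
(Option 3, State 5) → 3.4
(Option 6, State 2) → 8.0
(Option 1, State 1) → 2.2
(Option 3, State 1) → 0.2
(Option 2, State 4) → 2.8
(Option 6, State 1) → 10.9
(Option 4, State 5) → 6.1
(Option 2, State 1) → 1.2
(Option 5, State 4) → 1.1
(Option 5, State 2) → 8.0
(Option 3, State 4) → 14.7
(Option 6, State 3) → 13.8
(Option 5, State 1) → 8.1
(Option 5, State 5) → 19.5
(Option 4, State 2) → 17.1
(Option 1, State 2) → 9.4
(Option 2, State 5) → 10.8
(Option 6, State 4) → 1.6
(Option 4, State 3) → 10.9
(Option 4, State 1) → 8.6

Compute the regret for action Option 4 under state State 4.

11.7

Best payoff under State 4 is 14.7.
Regret = 14.7 − 3.0 = 11.7.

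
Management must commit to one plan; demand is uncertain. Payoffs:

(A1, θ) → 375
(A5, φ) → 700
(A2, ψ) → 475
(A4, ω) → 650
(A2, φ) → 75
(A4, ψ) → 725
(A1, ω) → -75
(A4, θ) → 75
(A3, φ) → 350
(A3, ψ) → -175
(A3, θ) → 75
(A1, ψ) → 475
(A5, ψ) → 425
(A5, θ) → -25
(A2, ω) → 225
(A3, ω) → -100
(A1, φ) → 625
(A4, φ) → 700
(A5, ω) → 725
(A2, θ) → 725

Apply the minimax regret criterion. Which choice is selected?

Column bests: θ=725, φ=700, ψ=725, ω=725.
A1 regrets: 350, 75, 250, 800 → max 800
A2 regrets: 0, 625, 250, 500 → max 625
A3 regrets: 650, 350, 900, 825 → max 900
A4 regrets: 650, 0, 0, 75 → max 650
A5 regrets: 750, 0, 300, 0 → max 750
Smallest max regret = 625 → A2.

A2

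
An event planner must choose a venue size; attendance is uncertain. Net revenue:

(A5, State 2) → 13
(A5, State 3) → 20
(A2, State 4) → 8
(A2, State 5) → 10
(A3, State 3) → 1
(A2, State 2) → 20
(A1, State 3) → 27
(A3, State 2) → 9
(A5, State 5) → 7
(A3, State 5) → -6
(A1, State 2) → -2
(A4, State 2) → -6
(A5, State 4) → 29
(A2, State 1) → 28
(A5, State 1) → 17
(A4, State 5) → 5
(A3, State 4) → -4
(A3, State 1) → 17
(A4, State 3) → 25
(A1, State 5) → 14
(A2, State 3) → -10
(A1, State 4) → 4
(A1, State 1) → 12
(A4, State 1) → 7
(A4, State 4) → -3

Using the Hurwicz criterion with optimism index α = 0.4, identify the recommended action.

A1: 0.4·27 + 0.6·(-2) = 9.6
A2: 0.4·28 + 0.6·(-10) = 5.2
A3: 0.4·17 + 0.6·(-6) = 3.2
A4: 0.4·25 + 0.6·(-6) = 6.4
A5: 0.4·29 + 0.6·7 = 15.8
Highest Hurwicz score = 15.8 → A5.

A5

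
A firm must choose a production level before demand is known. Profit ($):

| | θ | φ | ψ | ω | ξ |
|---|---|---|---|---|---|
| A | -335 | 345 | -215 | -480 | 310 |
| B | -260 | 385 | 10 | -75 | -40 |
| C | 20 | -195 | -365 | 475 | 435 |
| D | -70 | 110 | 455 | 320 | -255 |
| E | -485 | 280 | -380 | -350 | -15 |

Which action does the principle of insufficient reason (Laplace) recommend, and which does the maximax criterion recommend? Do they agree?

Row averages: A=-75, B=4, C=74, D=112, E=-190
Highest average = 112 → D.
Row maxima: A=345, B=385, C=475, D=455, E=280
Best best-case = 475 → C.

laplace → D; maximax → C (disagree)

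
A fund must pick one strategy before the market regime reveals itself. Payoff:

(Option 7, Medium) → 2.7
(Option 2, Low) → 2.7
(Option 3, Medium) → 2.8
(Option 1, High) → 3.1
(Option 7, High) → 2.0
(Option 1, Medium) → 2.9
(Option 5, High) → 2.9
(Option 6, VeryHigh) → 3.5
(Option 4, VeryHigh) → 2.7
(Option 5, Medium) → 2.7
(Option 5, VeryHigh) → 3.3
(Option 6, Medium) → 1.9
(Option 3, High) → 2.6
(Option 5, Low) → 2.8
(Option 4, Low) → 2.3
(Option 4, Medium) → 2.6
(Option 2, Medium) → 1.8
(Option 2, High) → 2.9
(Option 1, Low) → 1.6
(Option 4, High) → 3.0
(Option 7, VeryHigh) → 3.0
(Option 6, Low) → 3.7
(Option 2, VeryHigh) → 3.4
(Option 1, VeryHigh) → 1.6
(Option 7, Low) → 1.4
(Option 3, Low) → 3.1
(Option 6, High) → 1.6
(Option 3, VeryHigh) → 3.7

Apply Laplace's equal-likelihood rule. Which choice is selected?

Option 3

Row averages: Option 1=2.3, Option 2=2.7, Option 3=3.05, Option 4=2.65, Option 5=2.925, Option 6=2.675, Option 7=2.275
Highest average = 3.05 → Option 3.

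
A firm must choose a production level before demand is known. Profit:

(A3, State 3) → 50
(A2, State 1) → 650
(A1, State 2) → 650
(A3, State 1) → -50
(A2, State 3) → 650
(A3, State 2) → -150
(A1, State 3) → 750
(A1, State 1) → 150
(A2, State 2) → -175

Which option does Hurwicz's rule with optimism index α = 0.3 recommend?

A1

A1: 0.3·750 + 0.7·150 = 330
A2: 0.3·650 + 0.7·(-175) = 72.5
A3: 0.3·50 + 0.7·(-150) = -90
Highest Hurwicz score = 330 → A1.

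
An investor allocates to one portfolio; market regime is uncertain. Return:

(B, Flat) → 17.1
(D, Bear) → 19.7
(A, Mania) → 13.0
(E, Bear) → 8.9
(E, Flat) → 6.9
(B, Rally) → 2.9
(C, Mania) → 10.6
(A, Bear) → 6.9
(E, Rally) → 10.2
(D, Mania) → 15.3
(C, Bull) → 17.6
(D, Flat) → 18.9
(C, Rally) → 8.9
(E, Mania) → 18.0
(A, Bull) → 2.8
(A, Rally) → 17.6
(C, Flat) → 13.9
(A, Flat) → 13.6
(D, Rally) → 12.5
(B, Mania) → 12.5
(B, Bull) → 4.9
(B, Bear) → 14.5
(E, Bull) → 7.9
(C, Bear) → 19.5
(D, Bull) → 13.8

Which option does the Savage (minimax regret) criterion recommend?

D

Column bests: Bear=19.7, Flat=18.9, Bull=17.6, Rally=17.6, Mania=18.0.
A regrets: 12.8, 5.3, 14.8, 0.0, 5.0 → max 14.8
B regrets: 5.2, 1.8, 12.7, 14.7, 5.5 → max 14.7
C regrets: 0.2, 5.0, 0.0, 8.7, 7.4 → max 8.7
D regrets: 0.0, 0.0, 3.8, 5.1, 2.7 → max 5.1
E regrets: 10.8, 12.0, 9.7, 7.4, 0.0 → max 12.0
Smallest max regret = 5.1 → D.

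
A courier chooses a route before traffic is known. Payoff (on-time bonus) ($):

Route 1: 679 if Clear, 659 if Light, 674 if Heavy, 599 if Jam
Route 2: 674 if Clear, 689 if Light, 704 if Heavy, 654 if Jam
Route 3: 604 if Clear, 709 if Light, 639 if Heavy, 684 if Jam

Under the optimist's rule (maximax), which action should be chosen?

Row maxima: Route 1=679, Route 2=704, Route 3=709
Best best-case = 709 → Route 3.

Route 3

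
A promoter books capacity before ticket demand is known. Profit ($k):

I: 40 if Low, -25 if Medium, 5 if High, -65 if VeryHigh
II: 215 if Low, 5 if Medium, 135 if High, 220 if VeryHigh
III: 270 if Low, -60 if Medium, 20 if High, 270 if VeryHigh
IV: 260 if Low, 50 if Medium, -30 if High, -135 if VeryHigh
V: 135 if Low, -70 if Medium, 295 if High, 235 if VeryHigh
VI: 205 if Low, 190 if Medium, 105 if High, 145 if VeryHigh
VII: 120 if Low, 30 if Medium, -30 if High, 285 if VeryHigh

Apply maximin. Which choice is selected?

Row minima: I=-65, II=5, III=-60, IV=-135, V=-70, VI=105, VII=-30
Best worst-case = 105 → VI.

VI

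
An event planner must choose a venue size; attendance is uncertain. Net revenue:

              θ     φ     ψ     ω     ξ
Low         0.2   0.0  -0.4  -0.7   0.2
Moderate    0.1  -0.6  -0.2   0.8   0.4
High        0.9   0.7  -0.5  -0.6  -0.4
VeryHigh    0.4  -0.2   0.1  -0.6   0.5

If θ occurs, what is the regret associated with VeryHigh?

0.5

Best payoff under θ is 0.9.
Regret = 0.9 − 0.4 = 0.5.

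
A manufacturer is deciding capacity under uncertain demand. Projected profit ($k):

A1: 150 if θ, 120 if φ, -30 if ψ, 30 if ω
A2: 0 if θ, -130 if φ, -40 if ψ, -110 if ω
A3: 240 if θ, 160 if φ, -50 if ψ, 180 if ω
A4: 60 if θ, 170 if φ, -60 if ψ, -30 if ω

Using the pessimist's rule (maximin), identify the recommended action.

Row minima: A1=-30, A2=-130, A3=-50, A4=-60
Best worst-case = -30 → A1.

A1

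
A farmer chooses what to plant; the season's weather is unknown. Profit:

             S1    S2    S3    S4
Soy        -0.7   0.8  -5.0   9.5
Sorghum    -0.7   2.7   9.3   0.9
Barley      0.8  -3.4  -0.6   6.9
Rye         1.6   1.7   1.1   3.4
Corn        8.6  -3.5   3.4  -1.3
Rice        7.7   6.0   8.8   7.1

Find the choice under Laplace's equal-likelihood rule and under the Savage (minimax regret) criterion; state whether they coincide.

laplace → Rice; minimax regret → Rice (agree)

Row averages: Soy=1.15, Sorghum=3.05, Barley=0.925, Rye=1.95, Corn=1.8, Rice=7.4
Highest average = 7.4 → Rice.
Column bests: S1=8.6, S2=6.0, S3=9.3, S4=9.5.
Soy regrets: 9.3, 5.2, 14.3, 0.0 → max 14.3
Sorghum regrets: 9.3, 3.3, 0.0, 8.6 → max 9.3
Barley regrets: 7.8, 9.4, 9.9, 2.6 → max 9.9
Rye regrets: 7.0, 4.3, 8.2, 6.1 → max 8.2
Corn regrets: 0.0, 9.5, 5.9, 10.8 → max 10.8
Rice regrets: 0.9, 0.0, 0.5, 2.4 → max 2.4
Smallest max regret = 2.4 → Rice.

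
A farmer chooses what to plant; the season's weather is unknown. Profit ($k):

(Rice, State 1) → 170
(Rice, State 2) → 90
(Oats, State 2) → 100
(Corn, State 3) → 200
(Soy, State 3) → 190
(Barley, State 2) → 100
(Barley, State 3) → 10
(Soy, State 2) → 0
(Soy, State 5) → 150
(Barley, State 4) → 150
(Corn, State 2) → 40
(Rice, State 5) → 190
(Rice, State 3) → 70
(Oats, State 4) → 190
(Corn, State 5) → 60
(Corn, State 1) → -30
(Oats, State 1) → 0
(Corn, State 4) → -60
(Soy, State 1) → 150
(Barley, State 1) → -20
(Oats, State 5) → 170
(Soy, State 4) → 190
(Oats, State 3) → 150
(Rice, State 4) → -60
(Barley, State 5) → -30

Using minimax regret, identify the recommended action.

Column bests: State 1=170, State 2=100, State 3=200, State 4=190, State 5=190.
Soy regrets: 20, 100, 10, 0, 40 → max 100
Oats regrets: 170, 0, 50, 0, 20 → max 170
Rice regrets: 0, 10, 130, 250, 0 → max 250
Barley regrets: 190, 0, 190, 40, 220 → max 220
Corn regrets: 200, 60, 0, 250, 130 → max 250
Smallest max regret = 100 → Soy.

Soy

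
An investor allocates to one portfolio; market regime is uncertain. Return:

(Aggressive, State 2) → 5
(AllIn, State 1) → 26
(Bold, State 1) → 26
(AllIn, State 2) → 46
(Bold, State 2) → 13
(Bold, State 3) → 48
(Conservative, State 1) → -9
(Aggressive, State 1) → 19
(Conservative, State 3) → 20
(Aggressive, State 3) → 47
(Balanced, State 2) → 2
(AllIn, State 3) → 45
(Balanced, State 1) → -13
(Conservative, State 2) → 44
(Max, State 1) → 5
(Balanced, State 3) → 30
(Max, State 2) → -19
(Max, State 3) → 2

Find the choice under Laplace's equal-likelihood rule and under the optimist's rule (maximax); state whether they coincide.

laplace → AllIn; maximax → Bold (disagree)

Row averages: Conservative=55/3, Balanced=19/3, Aggressive=71/3, Bold=29, AllIn=39, Max=-4
Highest average = 39 → AllIn.
Row maxima: Conservative=44, Balanced=30, Aggressive=47, Bold=48, AllIn=46, Max=5
Best best-case = 48 → Bold.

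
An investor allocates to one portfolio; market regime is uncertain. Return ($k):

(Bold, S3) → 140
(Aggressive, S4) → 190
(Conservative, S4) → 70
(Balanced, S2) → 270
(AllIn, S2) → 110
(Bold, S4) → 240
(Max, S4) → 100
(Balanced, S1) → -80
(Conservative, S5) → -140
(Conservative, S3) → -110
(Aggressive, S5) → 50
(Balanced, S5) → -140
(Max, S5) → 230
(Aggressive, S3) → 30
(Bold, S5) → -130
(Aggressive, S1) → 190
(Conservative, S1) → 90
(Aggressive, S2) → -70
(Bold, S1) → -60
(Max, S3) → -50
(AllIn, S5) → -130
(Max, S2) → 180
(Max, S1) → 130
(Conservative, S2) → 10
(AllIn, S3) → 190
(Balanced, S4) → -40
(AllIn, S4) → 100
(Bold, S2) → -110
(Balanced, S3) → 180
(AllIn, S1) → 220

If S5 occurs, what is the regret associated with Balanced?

370

Best payoff under S5 is 230.
Regret = 230 − (-140) = 370.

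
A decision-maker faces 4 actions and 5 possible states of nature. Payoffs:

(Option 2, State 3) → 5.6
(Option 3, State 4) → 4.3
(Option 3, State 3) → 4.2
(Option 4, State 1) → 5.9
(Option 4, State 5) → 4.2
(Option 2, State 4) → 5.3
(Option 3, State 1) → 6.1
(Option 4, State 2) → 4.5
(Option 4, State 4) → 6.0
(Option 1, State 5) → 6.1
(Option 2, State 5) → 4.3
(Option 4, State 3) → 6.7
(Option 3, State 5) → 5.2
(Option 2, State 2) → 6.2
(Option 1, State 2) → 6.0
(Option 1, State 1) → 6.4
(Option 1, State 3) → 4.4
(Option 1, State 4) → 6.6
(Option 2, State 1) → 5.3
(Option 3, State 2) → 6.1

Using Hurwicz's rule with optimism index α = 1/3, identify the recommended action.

Option 1

Option 1: 1/3·6.6 + 2/3·4.4 = 77/15
Option 2: 1/3·6.2 + 2/3·4.3 = 74/15
Option 3: 1/3·6.1 + 2/3·4.2 = 29/6
Option 4: 1/3·6.7 + 2/3·4.2 = 151/30
Highest Hurwicz score = 77/15 → Option 1.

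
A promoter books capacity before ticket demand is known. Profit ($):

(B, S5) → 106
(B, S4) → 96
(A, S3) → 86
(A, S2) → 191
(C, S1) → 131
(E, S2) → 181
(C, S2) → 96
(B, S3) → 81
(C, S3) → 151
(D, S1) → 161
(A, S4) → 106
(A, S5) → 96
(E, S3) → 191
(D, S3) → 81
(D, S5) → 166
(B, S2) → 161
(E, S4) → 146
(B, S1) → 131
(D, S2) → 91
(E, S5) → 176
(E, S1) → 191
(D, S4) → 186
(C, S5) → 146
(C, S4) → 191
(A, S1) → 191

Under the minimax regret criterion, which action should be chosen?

Column bests: S1=191, S2=191, S3=191, S4=191, S5=176.
A regrets: 0, 0, 105, 85, 80 → max 105
B regrets: 60, 30, 110, 95, 70 → max 110
C regrets: 60, 95, 40, 0, 30 → max 95
D regrets: 30, 100, 110, 5, 10 → max 110
E regrets: 0, 10, 0, 45, 0 → max 45
Smallest max regret = 45 → E.

E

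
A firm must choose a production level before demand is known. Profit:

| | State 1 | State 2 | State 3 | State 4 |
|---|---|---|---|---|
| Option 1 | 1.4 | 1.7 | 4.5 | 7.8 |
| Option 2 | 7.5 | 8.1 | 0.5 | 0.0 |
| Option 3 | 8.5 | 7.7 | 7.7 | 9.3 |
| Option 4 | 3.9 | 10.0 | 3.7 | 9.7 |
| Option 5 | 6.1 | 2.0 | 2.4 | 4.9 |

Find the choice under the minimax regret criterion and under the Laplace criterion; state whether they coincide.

Column bests: State 1=8.5, State 2=10.0, State 3=7.7, State 4=9.7.
Option 1 regrets: 7.1, 8.3, 3.2, 1.9 → max 8.3
Option 2 regrets: 1.0, 1.9, 7.2, 9.7 → max 9.7
Option 3 regrets: 0.0, 2.3, 0.0, 0.4 → max 2.3
Option 4 regrets: 4.6, 0.0, 4.0, 0.0 → max 4.6
Option 5 regrets: 2.4, 8.0, 5.3, 4.8 → max 8.0
Smallest max regret = 2.3 → Option 3.
Row averages: Option 1=3.85, Option 2=4.025, Option 3=8.3, Option 4=6.825, Option 5=3.85
Highest average = 8.3 → Option 3.

minimax regret → Option 3; laplace → Option 3 (agree)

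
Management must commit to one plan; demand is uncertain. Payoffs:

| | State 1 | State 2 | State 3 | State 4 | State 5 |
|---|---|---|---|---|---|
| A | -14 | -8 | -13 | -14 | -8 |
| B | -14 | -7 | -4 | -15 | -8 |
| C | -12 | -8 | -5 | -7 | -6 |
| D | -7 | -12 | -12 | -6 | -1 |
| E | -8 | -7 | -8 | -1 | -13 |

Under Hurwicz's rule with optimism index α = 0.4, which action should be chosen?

A: 0.4·(-8) + 0.6·(-14) = -11.6
B: 0.4·(-4) + 0.6·(-15) = -10.6
C: 0.4·(-5) + 0.6·(-12) = -9.2
D: 0.4·(-1) + 0.6·(-12) = -7.6
E: 0.4·(-1) + 0.6·(-13) = -8.2
Highest Hurwicz score = -7.6 → D.

D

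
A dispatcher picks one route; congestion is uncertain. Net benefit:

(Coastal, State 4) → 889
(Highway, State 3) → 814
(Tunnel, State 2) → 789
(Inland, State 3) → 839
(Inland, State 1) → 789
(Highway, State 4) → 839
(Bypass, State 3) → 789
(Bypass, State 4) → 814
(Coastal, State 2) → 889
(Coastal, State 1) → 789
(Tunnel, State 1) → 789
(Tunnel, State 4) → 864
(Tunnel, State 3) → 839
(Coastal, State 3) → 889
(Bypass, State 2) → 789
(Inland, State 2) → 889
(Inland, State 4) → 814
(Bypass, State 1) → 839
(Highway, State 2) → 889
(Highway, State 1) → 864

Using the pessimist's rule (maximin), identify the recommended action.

Highway

Row minima: Highway=814, Coastal=789, Bypass=789, Tunnel=789, Inland=789
Best worst-case = 814 → Highway.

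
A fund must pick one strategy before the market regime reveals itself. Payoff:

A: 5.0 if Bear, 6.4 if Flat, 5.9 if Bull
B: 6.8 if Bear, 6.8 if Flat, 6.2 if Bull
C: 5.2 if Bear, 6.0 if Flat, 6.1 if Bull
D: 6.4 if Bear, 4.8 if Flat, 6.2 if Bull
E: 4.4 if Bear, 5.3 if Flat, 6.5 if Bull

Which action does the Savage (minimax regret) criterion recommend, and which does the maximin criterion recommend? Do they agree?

minimax regret → B; maximin → B (agree)

Column bests: Bear=6.8, Flat=6.8, Bull=6.5.
A regrets: 1.8, 0.4, 0.6 → max 1.8
B regrets: 0.0, 0.0, 0.3 → max 0.3
C regrets: 1.6, 0.8, 0.4 → max 1.6
D regrets: 0.4, 2.0, 0.3 → max 2.0
E regrets: 2.4, 1.5, 0.0 → max 2.4
Smallest max regret = 0.3 → B.
Row minima: A=5.0, B=6.2, C=5.2, D=4.8, E=4.4
Best worst-case = 6.2 → B.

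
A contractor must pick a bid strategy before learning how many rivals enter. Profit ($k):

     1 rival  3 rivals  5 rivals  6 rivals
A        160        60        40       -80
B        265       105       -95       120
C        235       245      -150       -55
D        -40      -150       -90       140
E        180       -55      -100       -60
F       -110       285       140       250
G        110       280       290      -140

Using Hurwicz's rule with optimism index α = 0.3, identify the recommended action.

B

A: 0.3·160 + 0.7·(-80) = -8
B: 0.3·265 + 0.7·(-95) = 13
C: 0.3·245 + 0.7·(-150) = -31.5
D: 0.3·140 + 0.7·(-150) = -63
E: 0.3·180 + 0.7·(-100) = -16
F: 0.3·285 + 0.7·(-110) = 8.5
G: 0.3·290 + 0.7·(-140) = -11
Highest Hurwicz score = 13 → B.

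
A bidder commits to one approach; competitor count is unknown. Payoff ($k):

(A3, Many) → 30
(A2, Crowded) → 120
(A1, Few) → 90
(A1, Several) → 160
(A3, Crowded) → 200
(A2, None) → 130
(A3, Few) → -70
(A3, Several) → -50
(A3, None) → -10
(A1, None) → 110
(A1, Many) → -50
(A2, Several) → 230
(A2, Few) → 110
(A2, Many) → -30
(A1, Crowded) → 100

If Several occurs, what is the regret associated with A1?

Best payoff under Several is 230.
Regret = 230 − 160 = 70.

70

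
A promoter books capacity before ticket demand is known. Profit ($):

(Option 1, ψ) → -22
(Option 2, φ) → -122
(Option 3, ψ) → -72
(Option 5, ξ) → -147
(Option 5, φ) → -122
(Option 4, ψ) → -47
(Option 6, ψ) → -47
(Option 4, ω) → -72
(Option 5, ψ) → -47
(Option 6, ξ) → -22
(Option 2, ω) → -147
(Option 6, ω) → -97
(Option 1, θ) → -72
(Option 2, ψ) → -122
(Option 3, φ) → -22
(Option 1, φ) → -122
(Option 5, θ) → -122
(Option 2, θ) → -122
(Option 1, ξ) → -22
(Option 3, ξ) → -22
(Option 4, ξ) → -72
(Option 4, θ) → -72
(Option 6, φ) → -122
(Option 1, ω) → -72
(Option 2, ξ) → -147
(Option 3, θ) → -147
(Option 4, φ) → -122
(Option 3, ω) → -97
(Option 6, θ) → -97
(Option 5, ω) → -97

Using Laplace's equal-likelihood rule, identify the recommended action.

Option 1

Row averages: Option 1=-62, Option 2=-132, Option 3=-72, Option 4=-77, Option 5=-107, Option 6=-77
Highest average = -62 → Option 1.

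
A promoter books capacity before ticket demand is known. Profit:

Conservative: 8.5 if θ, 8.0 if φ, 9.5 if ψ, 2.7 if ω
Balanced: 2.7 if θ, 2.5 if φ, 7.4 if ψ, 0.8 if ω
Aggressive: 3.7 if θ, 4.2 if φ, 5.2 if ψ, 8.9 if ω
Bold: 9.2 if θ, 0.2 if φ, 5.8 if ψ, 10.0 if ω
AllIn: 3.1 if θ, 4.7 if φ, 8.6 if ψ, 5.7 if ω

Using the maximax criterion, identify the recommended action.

Bold

Row maxima: Conservative=9.5, Balanced=7.4, Aggressive=8.9, Bold=10.0, AllIn=8.6
Best best-case = 10.0 → Bold.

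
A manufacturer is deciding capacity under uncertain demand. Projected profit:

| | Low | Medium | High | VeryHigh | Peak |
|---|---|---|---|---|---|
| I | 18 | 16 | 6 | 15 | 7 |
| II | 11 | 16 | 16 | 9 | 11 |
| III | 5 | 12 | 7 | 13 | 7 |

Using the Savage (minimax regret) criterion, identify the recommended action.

Column bests: Low=18, Medium=16, High=16, VeryHigh=15, Peak=11.
I regrets: 0, 0, 10, 0, 4 → max 10
II regrets: 7, 0, 0, 6, 0 → max 7
III regrets: 13, 4, 9, 2, 4 → max 13
Smallest max regret = 7 → II.

II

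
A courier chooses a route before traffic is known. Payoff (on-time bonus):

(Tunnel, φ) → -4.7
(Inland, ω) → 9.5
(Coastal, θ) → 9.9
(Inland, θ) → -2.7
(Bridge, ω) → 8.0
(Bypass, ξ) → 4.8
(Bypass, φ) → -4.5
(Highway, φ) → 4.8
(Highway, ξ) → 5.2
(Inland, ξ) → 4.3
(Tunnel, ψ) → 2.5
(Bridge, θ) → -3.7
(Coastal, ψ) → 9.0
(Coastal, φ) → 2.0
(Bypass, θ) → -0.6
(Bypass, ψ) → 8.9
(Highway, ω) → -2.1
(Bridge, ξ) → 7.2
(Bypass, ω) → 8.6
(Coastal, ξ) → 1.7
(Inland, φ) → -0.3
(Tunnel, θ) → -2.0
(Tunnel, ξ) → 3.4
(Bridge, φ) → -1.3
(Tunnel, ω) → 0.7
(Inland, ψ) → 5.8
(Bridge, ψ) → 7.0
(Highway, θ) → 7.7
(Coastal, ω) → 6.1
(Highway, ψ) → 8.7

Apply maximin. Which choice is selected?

Coastal

Row minima: Tunnel=-4.7, Highway=-2.1, Coastal=1.7, Inland=-2.7, Bypass=-4.5, Bridge=-3.7
Best worst-case = 1.7 → Coastal.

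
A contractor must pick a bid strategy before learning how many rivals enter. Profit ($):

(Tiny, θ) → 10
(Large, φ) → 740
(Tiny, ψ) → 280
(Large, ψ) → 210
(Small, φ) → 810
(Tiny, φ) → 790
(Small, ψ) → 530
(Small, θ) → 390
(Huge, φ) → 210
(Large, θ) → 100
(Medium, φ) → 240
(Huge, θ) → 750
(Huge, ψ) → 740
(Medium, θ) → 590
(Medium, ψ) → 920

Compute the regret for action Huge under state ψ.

180

Best payoff under ψ is 920.
Regret = 920 − 740 = 180.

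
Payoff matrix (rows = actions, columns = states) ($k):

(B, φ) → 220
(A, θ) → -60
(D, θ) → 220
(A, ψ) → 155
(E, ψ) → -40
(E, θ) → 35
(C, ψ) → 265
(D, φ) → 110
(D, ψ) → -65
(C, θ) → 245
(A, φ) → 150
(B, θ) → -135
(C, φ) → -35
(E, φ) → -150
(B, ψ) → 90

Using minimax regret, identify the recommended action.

Column bests: θ=245, φ=220, ψ=265.
A regrets: 305, 70, 110 → max 305
B regrets: 380, 0, 175 → max 380
C regrets: 0, 255, 0 → max 255
D regrets: 25, 110, 330 → max 330
E regrets: 210, 370, 305 → max 370
Smallest max regret = 255 → C.

C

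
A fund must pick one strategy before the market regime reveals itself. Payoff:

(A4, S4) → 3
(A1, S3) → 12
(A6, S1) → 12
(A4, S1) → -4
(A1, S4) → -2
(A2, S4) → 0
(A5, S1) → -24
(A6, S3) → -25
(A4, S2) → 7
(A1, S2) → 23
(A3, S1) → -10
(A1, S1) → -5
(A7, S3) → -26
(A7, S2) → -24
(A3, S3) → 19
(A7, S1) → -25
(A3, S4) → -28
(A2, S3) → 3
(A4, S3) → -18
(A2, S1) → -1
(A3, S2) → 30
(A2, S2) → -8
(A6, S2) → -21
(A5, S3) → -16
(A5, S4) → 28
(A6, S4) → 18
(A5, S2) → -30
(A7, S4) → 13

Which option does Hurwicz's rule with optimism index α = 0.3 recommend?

A1

A1: 0.3·23 + 0.7·(-5) = 3.4
A2: 0.3·3 + 0.7·(-8) = -4.7
A3: 0.3·30 + 0.7·(-28) = -10.6
A4: 0.3·7 + 0.7·(-18) = -10.5
A5: 0.3·28 + 0.7·(-30) = -12.6
A6: 0.3·18 + 0.7·(-25) = -12.1
A7: 0.3·13 + 0.7·(-26) = -14.3
Highest Hurwicz score = 3.4 → A1.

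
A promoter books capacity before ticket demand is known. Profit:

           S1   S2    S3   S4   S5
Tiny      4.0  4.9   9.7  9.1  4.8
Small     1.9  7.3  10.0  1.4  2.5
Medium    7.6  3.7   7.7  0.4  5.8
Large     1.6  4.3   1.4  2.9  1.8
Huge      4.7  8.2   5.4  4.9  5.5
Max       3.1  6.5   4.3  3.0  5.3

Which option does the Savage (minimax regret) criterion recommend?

Tiny

Column bests: S1=7.6, S2=8.2, S3=10.0, S4=9.1, S5=5.8.
Tiny regrets: 3.6, 3.3, 0.3, 0.0, 1.0 → max 3.6
Small regrets: 5.7, 0.9, 0.0, 7.7, 3.3 → max 7.7
Medium regrets: 0.0, 4.5, 2.3, 8.7, 0.0 → max 8.7
Large regrets: 6.0, 3.9, 8.6, 6.2, 4.0 → max 8.6
Huge regrets: 2.9, 0.0, 4.6, 4.2, 0.3 → max 4.6
Max regrets: 4.5, 1.7, 5.7, 6.1, 0.5 → max 6.1
Smallest max regret = 3.6 → Tiny.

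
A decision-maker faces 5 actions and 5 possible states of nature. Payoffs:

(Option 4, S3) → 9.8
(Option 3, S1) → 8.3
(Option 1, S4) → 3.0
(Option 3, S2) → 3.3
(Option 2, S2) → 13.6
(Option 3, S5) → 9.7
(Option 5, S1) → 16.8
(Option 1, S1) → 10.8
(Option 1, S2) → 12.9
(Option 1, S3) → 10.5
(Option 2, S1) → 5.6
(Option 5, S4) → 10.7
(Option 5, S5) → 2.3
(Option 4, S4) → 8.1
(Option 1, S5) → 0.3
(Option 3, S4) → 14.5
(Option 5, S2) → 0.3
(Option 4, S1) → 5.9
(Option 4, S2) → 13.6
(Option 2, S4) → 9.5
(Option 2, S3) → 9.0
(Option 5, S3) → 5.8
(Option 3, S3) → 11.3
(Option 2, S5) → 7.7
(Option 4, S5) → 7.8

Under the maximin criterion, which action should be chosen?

Option 4

Row minima: Option 1=0.3, Option 2=5.6, Option 3=3.3, Option 4=5.9, Option 5=0.3
Best worst-case = 5.9 → Option 4.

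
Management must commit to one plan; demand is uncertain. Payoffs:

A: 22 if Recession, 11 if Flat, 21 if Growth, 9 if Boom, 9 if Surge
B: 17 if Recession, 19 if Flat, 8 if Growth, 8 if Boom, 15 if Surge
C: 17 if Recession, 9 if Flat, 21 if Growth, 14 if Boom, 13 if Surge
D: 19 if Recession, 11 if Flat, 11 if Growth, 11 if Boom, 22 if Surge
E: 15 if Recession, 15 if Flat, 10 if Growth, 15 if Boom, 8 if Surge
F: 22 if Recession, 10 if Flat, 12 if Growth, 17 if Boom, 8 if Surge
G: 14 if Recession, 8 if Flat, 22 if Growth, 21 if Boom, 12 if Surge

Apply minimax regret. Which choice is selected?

C

Column bests: Recession=22, Flat=19, Growth=22, Boom=21, Surge=22.
A regrets: 0, 8, 1, 12, 13 → max 13
B regrets: 5, 0, 14, 13, 7 → max 14
C regrets: 5, 10, 1, 7, 9 → max 10
D regrets: 3, 8, 11, 10, 0 → max 11
E regrets: 7, 4, 12, 6, 14 → max 14
F regrets: 0, 9, 10, 4, 14 → max 14
G regrets: 8, 11, 0, 0, 10 → max 11
Smallest max regret = 10 → C.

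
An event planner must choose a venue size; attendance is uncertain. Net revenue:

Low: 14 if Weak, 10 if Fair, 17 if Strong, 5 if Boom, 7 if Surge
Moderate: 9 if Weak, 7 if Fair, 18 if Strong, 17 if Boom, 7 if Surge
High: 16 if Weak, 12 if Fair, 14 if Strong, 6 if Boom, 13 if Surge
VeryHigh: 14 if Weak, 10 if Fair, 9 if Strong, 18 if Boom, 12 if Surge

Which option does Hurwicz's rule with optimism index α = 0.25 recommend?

Low: 0.25·17 + 0.75·5 = 8
Moderate: 0.25·18 + 0.75·7 = 9.75
High: 0.25·16 + 0.75·6 = 8.5
VeryHigh: 0.25·18 + 0.75·9 = 11.25
Highest Hurwicz score = 11.25 → VeryHigh.

VeryHigh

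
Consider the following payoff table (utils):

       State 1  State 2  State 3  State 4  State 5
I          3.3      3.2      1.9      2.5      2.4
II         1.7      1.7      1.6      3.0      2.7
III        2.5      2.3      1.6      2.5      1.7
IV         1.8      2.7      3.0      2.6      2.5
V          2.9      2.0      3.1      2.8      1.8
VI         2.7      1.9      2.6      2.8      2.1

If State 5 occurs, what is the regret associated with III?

Best payoff under State 5 is 2.7.
Regret = 2.7 − 1.7 = 1.0.

1.0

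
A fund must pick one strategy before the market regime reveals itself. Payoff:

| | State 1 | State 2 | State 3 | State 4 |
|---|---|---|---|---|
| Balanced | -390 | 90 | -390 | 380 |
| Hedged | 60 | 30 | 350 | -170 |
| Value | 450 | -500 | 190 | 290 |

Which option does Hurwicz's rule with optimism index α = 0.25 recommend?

Balanced: 0.25·380 + 0.75·(-390) = -197.5
Hedged: 0.25·350 + 0.75·(-170) = -40
Value: 0.25·450 + 0.75·(-500) = -262.5
Highest Hurwicz score = -40 → Hedged.

Hedged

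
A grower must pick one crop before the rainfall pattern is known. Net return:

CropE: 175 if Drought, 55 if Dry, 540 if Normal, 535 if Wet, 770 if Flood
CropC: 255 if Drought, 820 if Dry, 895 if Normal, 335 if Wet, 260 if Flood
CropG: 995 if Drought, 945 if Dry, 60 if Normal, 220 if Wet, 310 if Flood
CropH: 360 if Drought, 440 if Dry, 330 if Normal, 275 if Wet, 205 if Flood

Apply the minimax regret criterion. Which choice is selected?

Column bests: Drought=995, Dry=945, Normal=895, Wet=535, Flood=770.
CropE regrets: 820, 890, 355, 0, 0 → max 890
CropC regrets: 740, 125, 0, 200, 510 → max 740
CropG regrets: 0, 0, 835, 315, 460 → max 835
CropH regrets: 635, 505, 565, 260, 565 → max 635
Smallest max regret = 635 → CropH.

CropH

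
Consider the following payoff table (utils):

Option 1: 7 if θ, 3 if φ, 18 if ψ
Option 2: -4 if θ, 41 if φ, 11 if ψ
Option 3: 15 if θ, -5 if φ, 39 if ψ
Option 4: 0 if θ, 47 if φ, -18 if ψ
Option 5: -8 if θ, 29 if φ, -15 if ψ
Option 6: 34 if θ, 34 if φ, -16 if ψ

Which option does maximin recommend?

Row minima: Option 1=3, Option 2=-4, Option 3=-5, Option 4=-18, Option 5=-15, Option 6=-16
Best worst-case = 3 → Option 1.

Option 1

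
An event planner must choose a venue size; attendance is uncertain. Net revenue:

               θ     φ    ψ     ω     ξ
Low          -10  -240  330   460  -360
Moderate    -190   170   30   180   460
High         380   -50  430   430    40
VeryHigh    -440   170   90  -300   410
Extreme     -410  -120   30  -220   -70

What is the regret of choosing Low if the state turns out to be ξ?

820

Best payoff under ξ is 460.
Regret = 460 − (-360) = 820.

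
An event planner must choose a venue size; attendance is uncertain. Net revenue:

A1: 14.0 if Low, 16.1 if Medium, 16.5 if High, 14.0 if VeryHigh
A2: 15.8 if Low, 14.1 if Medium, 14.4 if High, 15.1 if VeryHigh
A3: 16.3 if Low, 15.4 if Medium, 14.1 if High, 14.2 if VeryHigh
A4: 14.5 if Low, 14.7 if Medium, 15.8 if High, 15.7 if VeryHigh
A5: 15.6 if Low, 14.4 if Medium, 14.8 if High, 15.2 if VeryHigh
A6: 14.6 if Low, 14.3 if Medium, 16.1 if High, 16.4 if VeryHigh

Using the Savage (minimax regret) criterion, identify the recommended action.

Column bests: Low=16.3, Medium=16.1, High=16.5, VeryHigh=16.4.
A1 regrets: 2.3, 0.0, 0.0, 2.4 → max 2.4
A2 regrets: 0.5, 2.0, 2.1, 1.3 → max 2.1
A3 regrets: 0.0, 0.7, 2.4, 2.2 → max 2.4
A4 regrets: 1.8, 1.4, 0.7, 0.7 → max 1.8
A5 regrets: 0.7, 1.7, 1.7, 1.2 → max 1.7
A6 regrets: 1.7, 1.8, 0.4, 0.0 → max 1.8
Smallest max regret = 1.7 → A5.

A5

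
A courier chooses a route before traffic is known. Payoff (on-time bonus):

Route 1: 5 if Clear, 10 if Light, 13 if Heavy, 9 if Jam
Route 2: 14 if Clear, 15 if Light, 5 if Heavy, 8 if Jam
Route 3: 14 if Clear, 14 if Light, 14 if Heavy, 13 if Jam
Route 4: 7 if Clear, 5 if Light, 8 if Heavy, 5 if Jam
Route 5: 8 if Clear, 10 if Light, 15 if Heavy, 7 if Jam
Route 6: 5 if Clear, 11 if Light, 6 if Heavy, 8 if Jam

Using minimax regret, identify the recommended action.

Route 3

Column bests: Clear=14, Light=15, Heavy=15, Jam=13.
Route 1 regrets: 9, 5, 2, 4 → max 9
Route 2 regrets: 0, 0, 10, 5 → max 10
Route 3 regrets: 0, 1, 1, 0 → max 1
Route 4 regrets: 7, 10, 7, 8 → max 10
Route 5 regrets: 6, 5, 0, 6 → max 6
Route 6 regrets: 9, 4, 9, 5 → max 9
Smallest max regret = 1 → Route 3.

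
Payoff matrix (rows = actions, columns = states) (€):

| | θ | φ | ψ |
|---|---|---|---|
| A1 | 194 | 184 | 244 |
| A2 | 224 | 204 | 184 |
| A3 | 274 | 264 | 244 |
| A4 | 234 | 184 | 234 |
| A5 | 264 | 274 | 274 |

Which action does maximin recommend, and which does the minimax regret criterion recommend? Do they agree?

maximin → A5; minimax regret → A5 (agree)

Row minima: A1=184, A2=184, A3=244, A4=184, A5=264
Best worst-case = 264 → A5.
Column bests: θ=274, φ=274, ψ=274.
A1 regrets: 80, 90, 30 → max 90
A2 regrets: 50, 70, 90 → max 90
A3 regrets: 0, 10, 30 → max 30
A4 regrets: 40, 90, 40 → max 90
A5 regrets: 10, 0, 0 → max 10
Smallest max regret = 10 → A5.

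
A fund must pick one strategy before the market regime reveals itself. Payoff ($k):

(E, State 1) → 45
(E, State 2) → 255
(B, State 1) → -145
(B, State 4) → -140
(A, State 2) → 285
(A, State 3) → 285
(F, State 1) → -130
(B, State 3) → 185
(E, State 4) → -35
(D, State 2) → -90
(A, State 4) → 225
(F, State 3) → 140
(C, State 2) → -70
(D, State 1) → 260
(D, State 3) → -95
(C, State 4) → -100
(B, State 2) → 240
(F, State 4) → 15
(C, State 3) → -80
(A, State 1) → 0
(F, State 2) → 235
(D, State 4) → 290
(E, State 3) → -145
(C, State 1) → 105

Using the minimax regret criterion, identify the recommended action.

A

Column bests: State 1=260, State 2=285, State 3=285, State 4=290.
A regrets: 260, 0, 0, 65 → max 260
B regrets: 405, 45, 100, 430 → max 430
C regrets: 155, 355, 365, 390 → max 390
D regrets: 0, 375, 380, 0 → max 380
E regrets: 215, 30, 430, 325 → max 430
F regrets: 390, 50, 145, 275 → max 390
Smallest max regret = 260 → A.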